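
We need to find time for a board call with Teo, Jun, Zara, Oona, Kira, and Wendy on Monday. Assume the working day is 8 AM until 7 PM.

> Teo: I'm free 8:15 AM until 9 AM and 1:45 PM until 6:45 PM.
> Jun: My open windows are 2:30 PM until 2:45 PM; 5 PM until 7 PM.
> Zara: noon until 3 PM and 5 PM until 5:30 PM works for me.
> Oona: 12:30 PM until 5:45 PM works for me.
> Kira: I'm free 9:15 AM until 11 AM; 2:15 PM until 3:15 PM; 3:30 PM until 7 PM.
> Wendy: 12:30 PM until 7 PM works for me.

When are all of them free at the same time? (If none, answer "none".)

14:30-14:45, 17:00-17:30

Teo ∩ Jun: 14:30-14:45, 17:00-18:45.
Teo ∩ Jun ∩ Zara: 14:30-14:45, 17:00-17:30.
Teo ∩ Jun ∩ Zara ∩ Oona: 14:30-14:45, 17:00-17:30.
Teo ∩ Jun ∩ Zara ∩ Oona ∩ Kira: 14:30-14:45, 17:00-17:30.
Teo ∩ Jun ∩ Zara ∩ Oona ∩ Kira ∩ Wendy: 14:30-14:45, 17:00-17:30.
So the common availability across everyone is 14:30-14:45, 17:00-17:30.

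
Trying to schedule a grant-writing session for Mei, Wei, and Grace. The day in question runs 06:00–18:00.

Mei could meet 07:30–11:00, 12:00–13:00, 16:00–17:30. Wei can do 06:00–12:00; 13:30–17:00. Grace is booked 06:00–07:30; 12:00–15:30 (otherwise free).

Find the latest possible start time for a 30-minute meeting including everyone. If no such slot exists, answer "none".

16:30

Mei free: 07:30-11:00, 12:00-13:00, 16:00-17:30.
Wei free: 06:00-12:00, 13:30-17:00.
Grace free: 07:30-12:00, 15:30-18:00 (invert busy blocks within the working day).
Mei ∩ Wei: 07:30-11:00, 16:00-17:00.
Mei ∩ Wei ∩ Grace: 07:30-11:00, 16:00-17:00.
Those are the intersection windows.
The last common window of at least 30 minutes is 16:00-17:00; a 30-minute meeting can start as late as 16:30 and still end by 17:00.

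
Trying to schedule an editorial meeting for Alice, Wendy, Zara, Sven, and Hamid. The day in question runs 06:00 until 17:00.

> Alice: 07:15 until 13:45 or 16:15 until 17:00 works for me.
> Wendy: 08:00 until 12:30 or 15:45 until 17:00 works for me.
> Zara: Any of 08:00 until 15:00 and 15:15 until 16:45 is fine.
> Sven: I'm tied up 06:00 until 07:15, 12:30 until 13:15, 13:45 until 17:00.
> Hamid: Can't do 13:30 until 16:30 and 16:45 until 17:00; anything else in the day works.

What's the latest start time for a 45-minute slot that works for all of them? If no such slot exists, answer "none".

Alice free: 07:15-13:45, 16:15-17:00.
Wendy free: 08:00-12:30, 15:45-17:00.
Zara free: 08:00-15:00, 15:15-16:45.
Sven free: 07:15-12:30, 13:15-13:45 (invert busy blocks within the working day).
Hamid free: 06:00-13:30, 16:30-16:45 (invert busy blocks within the working day).
Alice ∩ Wendy: 08:00-12:30, 16:15-17:00.
Alice ∩ Wendy ∩ Zara: 08:00-12:30, 16:15-16:45.
Alice ∩ Wendy ∩ Zara ∩ Sven: 08:00-12:30.
Alice ∩ Wendy ∩ Zara ∩ Sven ∩ Hamid: 08:00-12:30.
The last common window of at least 45 minutes is 08:00-12:30; a 45-minute meeting can start as late as 11:45 and still end by 12:30.

11:45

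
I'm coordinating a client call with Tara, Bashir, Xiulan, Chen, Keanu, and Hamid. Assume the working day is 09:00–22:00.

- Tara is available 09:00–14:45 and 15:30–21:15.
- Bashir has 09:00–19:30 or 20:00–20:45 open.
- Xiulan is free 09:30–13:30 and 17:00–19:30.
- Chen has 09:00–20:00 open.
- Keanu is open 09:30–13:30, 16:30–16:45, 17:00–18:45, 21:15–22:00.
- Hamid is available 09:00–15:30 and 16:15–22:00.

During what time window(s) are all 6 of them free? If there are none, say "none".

09:30-13:30, 17:00-18:45

Tara ∩ Bashir: 09:00-14:45, 15:30-19:30, 20:00-20:45.
Tara ∩ Bashir ∩ Xiulan: 09:30-13:30, 17:00-19:30.
Tara ∩ Bashir ∩ Xiulan ∩ Chen: 09:30-13:30, 17:00-19:30.
Tara ∩ Bashir ∩ Xiulan ∩ Chen ∩ Keanu: 09:30-13:30, 17:00-18:45.
Tara ∩ Bashir ∩ Xiulan ∩ Chen ∩ Keanu ∩ Hamid: 09:30-13:30, 17:00-18:45.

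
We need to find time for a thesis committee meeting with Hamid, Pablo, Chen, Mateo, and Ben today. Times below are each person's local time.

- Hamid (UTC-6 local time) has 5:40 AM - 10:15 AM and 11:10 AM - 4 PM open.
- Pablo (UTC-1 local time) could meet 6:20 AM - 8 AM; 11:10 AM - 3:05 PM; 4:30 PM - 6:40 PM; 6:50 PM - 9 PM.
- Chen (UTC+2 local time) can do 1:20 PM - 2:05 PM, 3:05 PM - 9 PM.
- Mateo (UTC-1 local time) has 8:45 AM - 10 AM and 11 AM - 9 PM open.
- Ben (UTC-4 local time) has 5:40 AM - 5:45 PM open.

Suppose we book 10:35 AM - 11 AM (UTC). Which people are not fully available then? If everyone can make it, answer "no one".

Chen, Hamid, Pablo

Hamid in UTC: 11:40-16:15, 17:10-22:00 (add 6h to convert from UTC-6).
Pablo in UTC: 07:20-09:00, 12:10-16:05, 17:30-19:40, 19:50-22:00 (add 1h to convert from UTC-1).
Chen in UTC: 11:20-12:05, 13:05-19:00 (subtract 2h to convert from UTC+2).
Mateo in UTC: 09:45-11:00, 12:00-22:00 (add 1h to convert from UTC-1).
Ben in UTC: 09:40-21:45 (add 4h to convert from UTC-4).
Hamid: not fully free for 10:35-11:00. Pablo: not fully free for 10:35-11:00. Chen: not fully free for 10:35-11:00. Mateo: free for 10:35-11:00. Ben: free for 10:35-11:00.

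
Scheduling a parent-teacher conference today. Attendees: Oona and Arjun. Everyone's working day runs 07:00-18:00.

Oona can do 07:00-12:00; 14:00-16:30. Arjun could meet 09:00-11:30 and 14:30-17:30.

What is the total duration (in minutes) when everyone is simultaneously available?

270

Oona ∩ Arjun: 09:00-11:30, 14:30-16:30.
Summing the common windows: 150 + 120 = 270 minutes.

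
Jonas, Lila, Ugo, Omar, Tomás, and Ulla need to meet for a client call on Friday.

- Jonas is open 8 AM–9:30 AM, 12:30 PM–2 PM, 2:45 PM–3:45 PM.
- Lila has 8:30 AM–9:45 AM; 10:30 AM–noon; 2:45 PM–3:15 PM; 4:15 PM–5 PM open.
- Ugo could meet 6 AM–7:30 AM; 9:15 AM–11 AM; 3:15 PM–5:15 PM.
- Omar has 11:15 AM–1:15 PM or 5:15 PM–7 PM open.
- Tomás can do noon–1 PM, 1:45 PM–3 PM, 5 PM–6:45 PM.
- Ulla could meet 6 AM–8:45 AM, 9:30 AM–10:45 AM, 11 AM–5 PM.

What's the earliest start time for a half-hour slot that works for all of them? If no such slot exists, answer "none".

none

Jonas ∩ Lila: 08:30-09:30, 14:45-15:15.
Jonas ∩ Lila ∩ Ugo: 09:15-09:30.
Jonas ∩ Lila ∩ Ugo ∩ Omar: ∅.
Jonas ∩ Lila ∩ Ugo ∩ Omar ∩ Tomás: ∅.
Jonas ∩ Lila ∩ Ugo ∩ Omar ∩ Tomás ∩ Ulla: ∅.
There is no time when everyone is free.
No common window is at least 30 minutes long.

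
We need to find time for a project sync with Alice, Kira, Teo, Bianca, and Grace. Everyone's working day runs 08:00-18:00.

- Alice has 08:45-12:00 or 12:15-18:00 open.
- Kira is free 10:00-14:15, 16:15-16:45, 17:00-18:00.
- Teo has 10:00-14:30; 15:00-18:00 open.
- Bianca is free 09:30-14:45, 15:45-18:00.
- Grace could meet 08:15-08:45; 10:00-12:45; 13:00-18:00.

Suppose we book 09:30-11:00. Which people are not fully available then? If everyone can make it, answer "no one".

Grace, Kira, Teo

Alice: free for 09:30-11:00. Kira: not fully free for 09:30-11:00. Teo: not fully free for 09:30-11:00. Bianca: free for 09:30-11:00. Grace: not fully free for 09:30-11:00.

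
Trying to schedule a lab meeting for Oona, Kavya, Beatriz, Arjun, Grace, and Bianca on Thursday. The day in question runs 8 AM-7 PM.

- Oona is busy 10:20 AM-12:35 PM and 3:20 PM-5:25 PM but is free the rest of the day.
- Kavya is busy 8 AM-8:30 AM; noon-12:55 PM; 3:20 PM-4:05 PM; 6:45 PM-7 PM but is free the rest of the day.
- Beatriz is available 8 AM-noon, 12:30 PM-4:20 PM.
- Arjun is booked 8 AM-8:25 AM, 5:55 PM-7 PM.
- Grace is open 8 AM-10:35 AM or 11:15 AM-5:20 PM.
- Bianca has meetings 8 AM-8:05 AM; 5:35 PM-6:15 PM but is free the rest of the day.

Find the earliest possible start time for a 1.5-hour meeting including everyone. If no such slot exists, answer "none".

08:30

Oona free: 08:00-10:20, 12:35-15:20, 17:25-19:00 (invert busy blocks within the working day).
Kavya free: 08:30-12:00, 12:55-15:20, 16:05-18:45 (invert busy blocks within the working day).
Beatriz free: 08:00-12:00, 12:30-16:20.
Arjun free: 08:25-17:55 (invert busy blocks within the working day).
Grace free: 08:00-10:35, 11:15-17:20.
Bianca free: 08:05-17:35, 18:15-19:00 (invert busy blocks within the working day).
Oona ∩ Kavya: 08:30-10:20, 12:55-15:20, 17:25-18:45.
Oona ∩ Kavya ∩ Beatriz: 08:30-10:20, 12:55-15:20.
Oona ∩ Kavya ∩ Beatriz ∩ Arjun: 08:30-10:20, 12:55-15:20.
Oona ∩ Kavya ∩ Beatriz ∩ Arjun ∩ Grace: 08:30-10:20, 12:55-15:20.
Oona ∩ Kavya ∩ Beatriz ∩ Arjun ∩ Grace ∩ Bianca: 08:30-10:20, 12:55-15:20.
The first common window of at least 90 minutes is 08:30-10:20, so the earliest start is 08:30.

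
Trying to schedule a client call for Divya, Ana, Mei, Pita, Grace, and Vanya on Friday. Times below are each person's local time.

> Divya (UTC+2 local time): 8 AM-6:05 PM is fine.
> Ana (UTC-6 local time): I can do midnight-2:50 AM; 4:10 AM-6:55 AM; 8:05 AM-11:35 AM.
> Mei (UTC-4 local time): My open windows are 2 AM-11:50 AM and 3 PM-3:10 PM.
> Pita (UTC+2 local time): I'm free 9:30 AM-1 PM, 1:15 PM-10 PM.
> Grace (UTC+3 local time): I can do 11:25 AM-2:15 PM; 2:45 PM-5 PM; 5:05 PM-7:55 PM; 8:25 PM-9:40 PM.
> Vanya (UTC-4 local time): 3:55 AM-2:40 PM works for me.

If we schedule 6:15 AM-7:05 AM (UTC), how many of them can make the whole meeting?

Divya in UTC: 06:00-16:05 (subtract 2h to convert from UTC+2).
Ana in UTC: 06:00-08:50, 10:10-12:55, 14:05-17:35 (add 6h to convert from UTC-6).
Mei in UTC: 06:00-15:50, 19:00-19:10 (add 4h to convert from UTC-4).
Pita in UTC: 07:30-11:00, 11:15-20:00 (subtract 2h to convert from UTC+2).
Grace in UTC: 08:25-11:15, 11:45-14:00, 14:05-16:55, 17:25-18:40 (subtract 3h to convert from UTC+3).
Vanya in UTC: 07:55-18:40 (add 4h to convert from UTC-4).
Divya, Ana, and Mei can make the full 06:15-07:05 slot — that's 3.

3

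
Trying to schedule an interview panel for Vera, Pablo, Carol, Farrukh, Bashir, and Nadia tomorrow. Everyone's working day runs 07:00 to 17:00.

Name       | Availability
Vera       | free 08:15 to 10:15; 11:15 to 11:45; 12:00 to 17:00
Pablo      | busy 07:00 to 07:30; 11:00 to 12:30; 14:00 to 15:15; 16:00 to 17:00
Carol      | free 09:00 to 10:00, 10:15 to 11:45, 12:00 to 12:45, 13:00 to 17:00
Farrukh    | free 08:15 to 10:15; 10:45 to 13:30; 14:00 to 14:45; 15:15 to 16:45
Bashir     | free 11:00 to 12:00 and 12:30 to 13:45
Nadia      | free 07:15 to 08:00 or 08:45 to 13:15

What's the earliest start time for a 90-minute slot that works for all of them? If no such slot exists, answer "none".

none

Vera free: 08:15-10:15, 11:15-11:45, 12:00-17:00.
Pablo free: 07:30-11:00, 12:30-14:00, 15:15-16:00 (invert busy blocks within the working day).
Carol free: 09:00-10:00, 10:15-11:45, 12:00-12:45, 13:00-17:00.
Farrukh free: 08:15-10:15, 10:45-13:30, 14:00-14:45, 15:15-16:45.
Bashir free: 11:00-12:00, 12:30-13:45.
Nadia free: 07:15-08:00, 08:45-13:15.
Vera ∩ Pablo: 08:15-10:15, 12:30-14:00, 15:15-16:00.
Vera ∩ Pablo ∩ Carol: 09:00-10:00, 12:30-12:45, 13:00-14:00, 15:15-16:00.
Vera ∩ Pablo ∩ Carol ∩ Farrukh: 09:00-10:00, 12:30-12:45, 13:00-13:30, 15:15-16:00.
Vera ∩ Pablo ∩ Carol ∩ Farrukh ∩ Bashir: 12:30-12:45, 13:00-13:30.
Vera ∩ Pablo ∩ Carol ∩ Farrukh ∩ Bashir ∩ Nadia: 12:30-12:45, 13:00-13:15.
So the common availability across everyone is 12:30-12:45, 13:00-13:15.
No common window is at least 90 minutes long.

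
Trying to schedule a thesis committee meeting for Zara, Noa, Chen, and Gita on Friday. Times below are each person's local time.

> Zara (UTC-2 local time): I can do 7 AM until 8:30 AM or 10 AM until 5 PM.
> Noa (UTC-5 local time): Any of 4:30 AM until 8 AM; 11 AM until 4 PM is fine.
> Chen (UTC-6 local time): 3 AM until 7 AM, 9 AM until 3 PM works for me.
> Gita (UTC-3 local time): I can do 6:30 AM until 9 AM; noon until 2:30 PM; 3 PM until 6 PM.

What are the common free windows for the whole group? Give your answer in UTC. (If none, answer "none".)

09:30-10:30, 16:00-17:30, 18:00-19:00

Zara in UTC: 09:00-10:30, 12:00-19:00 (add 2h to convert from UTC-2).
Noa in UTC: 09:30-13:00, 16:00-21:00 (add 5h to convert from UTC-5).
Chen in UTC: 09:00-13:00, 15:00-21:00 (add 6h to convert from UTC-6).
Gita in UTC: 09:30-12:00, 15:00-17:30, 18:00-21:00 (add 3h to convert from UTC-3).
Zara ∩ Noa: 09:30-10:30, 12:00-13:00, 16:00-19:00.
Zara ∩ Noa ∩ Chen: 09:30-10:30, 12:00-13:00, 16:00-19:00.
Zara ∩ Noa ∩ Chen ∩ Gita: 09:30-10:30, 16:00-17:30, 18:00-19:00.
Those are the intersection windows.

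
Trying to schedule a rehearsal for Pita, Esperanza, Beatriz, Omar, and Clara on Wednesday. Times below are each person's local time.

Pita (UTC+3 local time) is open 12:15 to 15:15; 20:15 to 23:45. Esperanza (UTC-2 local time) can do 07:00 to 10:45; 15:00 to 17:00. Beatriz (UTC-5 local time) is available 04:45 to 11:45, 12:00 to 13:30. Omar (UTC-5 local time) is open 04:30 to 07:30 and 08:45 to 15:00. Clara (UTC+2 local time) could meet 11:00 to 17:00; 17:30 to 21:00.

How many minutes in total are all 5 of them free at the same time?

225

Pita in UTC: 09:15-12:15, 17:15-20:45 (subtract 3h to convert from UTC+3).
Esperanza in UTC: 09:00-12:45, 17:00-19:00 (add 2h to convert from UTC-2).
Beatriz in UTC: 09:45-16:45, 17:00-18:30 (add 5h to convert from UTC-5).
Omar in UTC: 09:30-12:30, 13:45-20:00 (add 5h to convert from UTC-5).
Clara in UTC: 09:00-15:00, 15:30-19:00 (subtract 2h to convert from UTC+2).
Pita ∩ Esperanza: 09:15-12:15, 17:15-19:00.
Pita ∩ Esperanza ∩ Beatriz: 09:45-12:15, 17:15-18:30.
Pita ∩ Esperanza ∩ Beatriz ∩ Omar: 09:45-12:15, 17:15-18:30.
Pita ∩ Esperanza ∩ Beatriz ∩ Omar ∩ Clara: 09:45-12:15, 17:15-18:30.
Summing the common windows: 150 + 75 = 225 minutes.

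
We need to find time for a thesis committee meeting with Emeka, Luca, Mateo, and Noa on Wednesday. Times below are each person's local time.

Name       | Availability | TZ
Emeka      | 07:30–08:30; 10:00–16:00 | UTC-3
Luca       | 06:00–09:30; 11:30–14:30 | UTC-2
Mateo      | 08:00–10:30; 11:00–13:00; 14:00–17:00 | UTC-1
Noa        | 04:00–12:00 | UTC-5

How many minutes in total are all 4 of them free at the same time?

180

Emeka in UTC: 10:30-11:30, 13:00-19:00 (add 3h to convert from UTC-3).
Luca in UTC: 08:00-11:30, 13:30-16:30 (add 2h to convert from UTC-2).
Mateo in UTC: 09:00-11:30, 12:00-14:00, 15:00-18:00 (add 1h to convert from UTC-1).
Noa in UTC: 09:00-17:00 (add 5h to convert from UTC-5).
Emeka ∩ Luca: 10:30-11:30, 13:30-16:30.
Emeka ∩ Luca ∩ Mateo: 10:30-11:30, 13:30-14:00, 15:00-16:30.
Emeka ∩ Luca ∩ Mateo ∩ Noa: 10:30-11:30, 13:30-14:00, 15:00-16:30.
So the common availability across everyone is 10:30-11:30, 13:30-14:00, 15:00-16:30.
Summing the common windows: 60 + 30 + 90 = 180 minutes.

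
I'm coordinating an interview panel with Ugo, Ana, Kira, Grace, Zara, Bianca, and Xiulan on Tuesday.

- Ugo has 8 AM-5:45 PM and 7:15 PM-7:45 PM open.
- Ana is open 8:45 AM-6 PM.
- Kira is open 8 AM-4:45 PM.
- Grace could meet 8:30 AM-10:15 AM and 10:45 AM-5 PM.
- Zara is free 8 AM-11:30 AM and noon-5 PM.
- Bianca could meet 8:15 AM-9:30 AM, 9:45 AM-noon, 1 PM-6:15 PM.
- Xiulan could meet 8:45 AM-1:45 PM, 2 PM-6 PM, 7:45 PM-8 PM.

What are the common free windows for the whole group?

Ugo ∩ Ana: 08:45-17:45.
Ugo ∩ Ana ∩ Kira: 08:45-16:45.
Ugo ∩ Ana ∩ Kira ∩ Grace: 08:45-10:15, 10:45-16:45.
Ugo ∩ Ana ∩ Kira ∩ Grace ∩ Zara: 08:45-10:15, 10:45-11:30, 12:00-16:45.
Ugo ∩ Ana ∩ Kira ∩ Grace ∩ Zara ∩ Bianca: 08:45-09:30, 09:45-10:15, 10:45-11:30, 13:00-16:45.
Ugo ∩ Ana ∩ Kira ∩ Grace ∩ Zara ∩ Bianca ∩ Xiulan: 08:45-09:30, 09:45-10:15, 10:45-11:30, 13:00-13:45, 14:00-16:45.

08:45-09:30, 09:45-10:15, 10:45-11:30, 13:00-13:45, 14:00-16:45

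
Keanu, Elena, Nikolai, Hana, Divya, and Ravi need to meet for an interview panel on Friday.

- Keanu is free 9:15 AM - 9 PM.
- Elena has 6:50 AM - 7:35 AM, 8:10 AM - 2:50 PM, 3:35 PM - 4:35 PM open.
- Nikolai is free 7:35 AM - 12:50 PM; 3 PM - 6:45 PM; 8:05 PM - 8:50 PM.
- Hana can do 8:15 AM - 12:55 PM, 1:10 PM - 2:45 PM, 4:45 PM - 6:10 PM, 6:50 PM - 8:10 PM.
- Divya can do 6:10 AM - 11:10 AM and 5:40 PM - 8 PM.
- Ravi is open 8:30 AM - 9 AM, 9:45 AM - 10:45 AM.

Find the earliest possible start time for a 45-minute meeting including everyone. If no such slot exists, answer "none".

Keanu ∩ Elena: 09:15-14:50, 15:35-16:35.
Keanu ∩ Elena ∩ Nikolai: 09:15-12:50, 15:35-16:35.
Keanu ∩ Elena ∩ Nikolai ∩ Hana: 09:15-12:50.
Keanu ∩ Elena ∩ Nikolai ∩ Hana ∩ Divya: 09:15-11:10.
Keanu ∩ Elena ∩ Nikolai ∩ Hana ∩ Divya ∩ Ravi: 09:45-10:45.
The first common window of at least 45 minutes is 09:45-10:45, so the earliest start is 09:45.

09:45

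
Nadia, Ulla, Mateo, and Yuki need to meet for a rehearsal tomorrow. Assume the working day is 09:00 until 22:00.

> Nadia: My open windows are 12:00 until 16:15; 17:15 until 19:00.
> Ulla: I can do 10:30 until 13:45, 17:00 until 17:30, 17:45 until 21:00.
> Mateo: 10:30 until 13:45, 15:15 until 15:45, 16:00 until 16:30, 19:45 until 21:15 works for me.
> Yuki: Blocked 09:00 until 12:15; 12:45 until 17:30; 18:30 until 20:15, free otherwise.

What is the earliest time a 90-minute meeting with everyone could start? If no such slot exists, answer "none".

none

Nadia free: 12:00-16:15, 17:15-19:00.
Ulla free: 10:30-13:45, 17:00-17:30, 17:45-21:00.
Mateo free: 10:30-13:45, 15:15-15:45, 16:00-16:30, 19:45-21:15.
Yuki free: 12:15-12:45, 17:30-18:30, 20:15-22:00 (invert busy blocks within the working day).
Nadia ∩ Ulla: 12:00-13:45, 17:15-17:30, 17:45-19:00.
Nadia ∩ Ulla ∩ Mateo: 12:00-13:45.
Nadia ∩ Ulla ∩ Mateo ∩ Yuki: 12:15-12:45.
No common window is at least 90 minutes long.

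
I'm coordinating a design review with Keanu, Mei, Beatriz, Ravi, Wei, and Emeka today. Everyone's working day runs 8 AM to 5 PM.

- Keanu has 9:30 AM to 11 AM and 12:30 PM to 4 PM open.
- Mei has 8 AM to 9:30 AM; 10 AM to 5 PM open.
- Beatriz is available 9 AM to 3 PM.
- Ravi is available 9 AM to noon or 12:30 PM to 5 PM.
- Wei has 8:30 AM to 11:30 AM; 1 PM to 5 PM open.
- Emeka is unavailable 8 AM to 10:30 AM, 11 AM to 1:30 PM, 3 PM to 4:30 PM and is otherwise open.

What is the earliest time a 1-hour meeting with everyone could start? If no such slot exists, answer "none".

13:30

Keanu free: 09:30-11:00, 12:30-16:00.
Mei free: 08:00-09:30, 10:00-17:00.
Beatriz free: 09:00-15:00.
Ravi free: 09:00-12:00, 12:30-17:00.
Wei free: 08:30-11:30, 13:00-17:00.
Emeka free: 10:30-11:00, 13:30-15:00, 16:30-17:00 (invert busy blocks within the working day).
Keanu ∩ Mei: 10:00-11:00, 12:30-16:00.
Keanu ∩ Mei ∩ Beatriz: 10:00-11:00, 12:30-15:00.
Keanu ∩ Mei ∩ Beatriz ∩ Ravi: 10:00-11:00, 12:30-15:00.
Keanu ∩ Mei ∩ Beatriz ∩ Ravi ∩ Wei: 10:00-11:00, 13:00-15:00.
Keanu ∩ Mei ∩ Beatriz ∩ Ravi ∩ Wei ∩ Emeka: 10:30-11:00, 13:30-15:00.
So the common availability across everyone is 10:30-11:00, 13:30-15:00.
The first common window of at least 60 minutes is 13:30-15:00, so the earliest start is 13:30.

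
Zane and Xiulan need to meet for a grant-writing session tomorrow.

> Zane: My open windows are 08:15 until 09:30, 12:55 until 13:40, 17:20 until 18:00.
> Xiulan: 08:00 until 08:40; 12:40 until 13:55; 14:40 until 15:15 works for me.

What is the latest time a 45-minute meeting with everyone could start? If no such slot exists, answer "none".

Zane ∩ Xiulan: 08:15-08:40, 12:55-13:40.
The last common window of at least 45 minutes is 12:55-13:40; a 45-minute meeting can start as late as 12:55 and still end by 13:40.

12:55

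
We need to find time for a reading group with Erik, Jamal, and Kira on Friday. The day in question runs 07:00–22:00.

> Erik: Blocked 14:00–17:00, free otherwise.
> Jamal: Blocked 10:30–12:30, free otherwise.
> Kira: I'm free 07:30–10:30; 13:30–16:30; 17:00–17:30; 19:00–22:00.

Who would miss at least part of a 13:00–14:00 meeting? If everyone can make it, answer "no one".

Kira

Erik free: 07:00-14:00, 17:00-22:00 (invert busy blocks within the working day).
Jamal free: 07:00-10:30, 12:30-22:00 (invert busy blocks within the working day).
Kira free: 07:30-10:30, 13:30-16:30, 17:00-17:30, 19:00-22:00.
Erik: free for 13:00-14:00. Jamal: free for 13:00-14:00. Kira: not fully free for 13:00-14:00.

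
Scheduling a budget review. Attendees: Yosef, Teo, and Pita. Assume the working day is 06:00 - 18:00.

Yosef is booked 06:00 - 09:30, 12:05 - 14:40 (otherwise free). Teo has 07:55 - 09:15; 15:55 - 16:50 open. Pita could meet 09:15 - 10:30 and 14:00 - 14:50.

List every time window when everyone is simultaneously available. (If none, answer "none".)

none

Yosef free: 09:30-12:05, 14:40-18:00 (invert busy blocks within the working day).
Teo free: 07:55-09:15, 15:55-16:50.
Pita free: 09:15-10:30, 14:00-14:50.
Yosef ∩ Teo: 15:55-16:50.
Yosef ∩ Teo ∩ Pita: ∅.
There is no time when everyone is free.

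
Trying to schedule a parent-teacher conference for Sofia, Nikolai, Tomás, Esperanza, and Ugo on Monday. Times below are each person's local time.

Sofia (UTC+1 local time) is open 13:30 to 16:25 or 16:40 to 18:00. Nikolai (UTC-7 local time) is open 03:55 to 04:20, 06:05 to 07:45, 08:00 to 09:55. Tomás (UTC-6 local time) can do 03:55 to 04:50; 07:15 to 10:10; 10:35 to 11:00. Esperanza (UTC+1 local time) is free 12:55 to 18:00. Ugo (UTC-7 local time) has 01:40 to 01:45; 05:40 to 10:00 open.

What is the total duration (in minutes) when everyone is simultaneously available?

165

Sofia in UTC: 12:30-15:25, 15:40-17:00 (subtract 1h to convert from UTC+1).
Nikolai in UTC: 10:55-11:20, 13:05-14:45, 15:00-16:55 (add 7h to convert from UTC-7).
Tomás in UTC: 09:55-10:50, 13:15-16:10, 16:35-17:00 (add 6h to convert from UTC-6).
Esperanza in UTC: 11:55-17:00 (subtract 1h to convert from UTC+1).
Ugo in UTC: 08:40-08:45, 12:40-17:00 (add 7h to convert from UTC-7).
Sofia ∩ Nikolai: 13:05-14:45, 15:00-15:25, 15:40-16:55.
Sofia ∩ Nikolai ∩ Tomás: 13:15-14:45, 15:00-15:25, 15:40-16:10, 16:35-16:55.
Sofia ∩ Nikolai ∩ Tomás ∩ Esperanza: 13:15-14:45, 15:00-15:25, 15:40-16:10, 16:35-16:55.
Sofia ∩ Nikolai ∩ Tomás ∩ Esperanza ∩ Ugo: 13:15-14:45, 15:00-15:25, 15:40-16:10, 16:35-16:55.
So the common availability across everyone is 13:15-14:45, 15:00-15:25, 15:40-16:10, 16:35-16:55.
Summing the common windows: 90 + 25 + 30 + 20 = 165 minutes.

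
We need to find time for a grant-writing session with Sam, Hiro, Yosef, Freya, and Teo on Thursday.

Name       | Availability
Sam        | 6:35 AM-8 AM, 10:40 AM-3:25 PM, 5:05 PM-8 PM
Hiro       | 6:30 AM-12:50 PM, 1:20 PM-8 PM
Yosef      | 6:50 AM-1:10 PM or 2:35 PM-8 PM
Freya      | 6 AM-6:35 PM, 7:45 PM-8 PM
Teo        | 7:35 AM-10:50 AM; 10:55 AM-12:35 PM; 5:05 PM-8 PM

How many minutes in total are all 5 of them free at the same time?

240

Sam ∩ Hiro: 06:35-08:00, 10:40-12:50, 13:20-15:25, 17:05-20:00.
Sam ∩ Hiro ∩ Yosef: 06:50-08:00, 10:40-12:50, 14:35-15:25, 17:05-20:00.
Sam ∩ Hiro ∩ Yosef ∩ Freya: 06:50-08:00, 10:40-12:50, 14:35-15:25, 17:05-18:35, 19:45-20:00.
Sam ∩ Hiro ∩ Yosef ∩ Freya ∩ Teo: 07:35-08:00, 10:40-10:50, 10:55-12:35, 17:05-18:35, 19:45-20:00.
So the common availability across everyone is 07:35-08:00, 10:40-10:50, 10:55-12:35, 17:05-18:35, 19:45-20:00.
Summing the common windows: 25 + 10 + 100 + 90 + 15 = 240 minutes.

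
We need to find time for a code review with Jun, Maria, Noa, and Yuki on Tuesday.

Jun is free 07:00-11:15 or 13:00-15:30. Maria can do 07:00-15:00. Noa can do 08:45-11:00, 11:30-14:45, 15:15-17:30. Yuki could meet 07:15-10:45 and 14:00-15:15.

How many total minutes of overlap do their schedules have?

Jun ∩ Maria: 07:00-11:15, 13:00-15:00.
Jun ∩ Maria ∩ Noa: 08:45-11:00, 13:00-14:45.
Jun ∩ Maria ∩ Noa ∩ Yuki: 08:45-10:45, 14:00-14:45.
Summing the common windows: 120 + 45 = 165 minutes.

165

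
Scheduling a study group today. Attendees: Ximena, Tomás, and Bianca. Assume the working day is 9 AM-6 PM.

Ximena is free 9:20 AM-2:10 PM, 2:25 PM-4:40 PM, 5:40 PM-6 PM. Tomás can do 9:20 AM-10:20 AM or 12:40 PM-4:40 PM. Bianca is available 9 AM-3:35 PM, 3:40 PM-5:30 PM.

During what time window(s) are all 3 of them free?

09:20-10:20, 12:40-14:10, 14:25-15:35, 15:40-16:40

Ximena ∩ Tomás: 09:20-10:20, 12:40-14:10, 14:25-16:40.
Ximena ∩ Tomás ∩ Bianca: 09:20-10:20, 12:40-14:10, 14:25-15:35, 15:40-16:40.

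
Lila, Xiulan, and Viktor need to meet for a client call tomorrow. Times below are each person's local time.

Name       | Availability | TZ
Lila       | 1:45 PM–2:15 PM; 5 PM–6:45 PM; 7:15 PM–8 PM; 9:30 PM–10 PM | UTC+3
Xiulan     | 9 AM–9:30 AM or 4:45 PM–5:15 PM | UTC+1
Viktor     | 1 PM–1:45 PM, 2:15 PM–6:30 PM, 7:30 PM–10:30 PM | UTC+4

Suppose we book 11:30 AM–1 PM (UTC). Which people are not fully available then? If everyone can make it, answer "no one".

Lila in UTC: 10:45-11:15, 14:00-15:45, 16:15-17:00, 18:30-19:00 (subtract 3h to convert from UTC+3).
Xiulan in UTC: 08:00-08:30, 15:45-16:15 (subtract 1h to convert from UTC+1).
Viktor in UTC: 09:00-09:45, 10:15-14:30, 15:30-18:30 (subtract 4h to convert from UTC+4).
Lila: not fully free for 11:30-13:00. Xiulan: not fully free for 11:30-13:00. Viktor: free for 11:30-13:00.

Lila, Xiulan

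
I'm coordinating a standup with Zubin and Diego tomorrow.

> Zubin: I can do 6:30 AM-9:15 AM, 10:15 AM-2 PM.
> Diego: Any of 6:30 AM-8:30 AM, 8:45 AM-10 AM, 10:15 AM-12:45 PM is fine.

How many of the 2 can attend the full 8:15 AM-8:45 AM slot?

1

Zubin can make the full 08:15-08:45 slot — that's 1.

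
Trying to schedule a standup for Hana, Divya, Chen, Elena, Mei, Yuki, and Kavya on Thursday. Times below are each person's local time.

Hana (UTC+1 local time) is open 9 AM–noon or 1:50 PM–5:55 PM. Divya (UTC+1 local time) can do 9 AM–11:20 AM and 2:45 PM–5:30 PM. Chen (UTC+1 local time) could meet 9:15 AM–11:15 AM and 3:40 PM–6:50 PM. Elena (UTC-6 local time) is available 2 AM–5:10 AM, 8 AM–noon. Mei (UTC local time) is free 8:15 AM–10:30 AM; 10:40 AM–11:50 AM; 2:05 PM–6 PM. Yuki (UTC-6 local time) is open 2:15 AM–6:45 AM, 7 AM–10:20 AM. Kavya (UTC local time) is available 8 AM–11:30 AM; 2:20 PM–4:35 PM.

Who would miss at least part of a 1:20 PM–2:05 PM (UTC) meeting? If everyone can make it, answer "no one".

Hana in UTC: 08:00-11:00, 12:50-16:55 (subtract 1h to convert from UTC+1).
Divya in UTC: 08:00-10:20, 13:45-16:30 (subtract 1h to convert from UTC+1).
Chen in UTC: 08:15-10:15, 14:40-17:50 (subtract 1h to convert from UTC+1).
Elena in UTC: 08:00-11:10, 14:00-18:00 (add 6h to convert from UTC-6).
Mei in UTC: 08:15-10:30, 10:40-11:50, 14:05-18:00.
Yuki in UTC: 08:15-12:45, 13:00-16:20 (add 6h to convert from UTC-6).
Kavya in UTC: 08:00-11:30, 14:20-16:35.
Hana: free for 13:20-14:05. Divya: not fully free for 13:20-14:05. Chen: not fully free for 13:20-14:05. Elena: not fully free for 13:20-14:05. Mei: not fully free for 13:20-14:05. Yuki: free for 13:20-14:05. Kavya: not fully free for 13:20-14:05.

Chen, Divya, Elena, Kavya, Mei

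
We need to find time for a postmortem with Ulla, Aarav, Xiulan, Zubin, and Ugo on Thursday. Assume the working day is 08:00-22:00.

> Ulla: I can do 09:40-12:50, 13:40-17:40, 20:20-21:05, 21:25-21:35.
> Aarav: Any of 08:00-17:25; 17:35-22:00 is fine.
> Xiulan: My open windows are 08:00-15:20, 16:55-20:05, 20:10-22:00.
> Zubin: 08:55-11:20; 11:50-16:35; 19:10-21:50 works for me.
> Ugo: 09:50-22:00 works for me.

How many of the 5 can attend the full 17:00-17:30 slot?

Ulla, Xiulan, and Ugo can make the full 17:00-17:30 slot — that's 3.

3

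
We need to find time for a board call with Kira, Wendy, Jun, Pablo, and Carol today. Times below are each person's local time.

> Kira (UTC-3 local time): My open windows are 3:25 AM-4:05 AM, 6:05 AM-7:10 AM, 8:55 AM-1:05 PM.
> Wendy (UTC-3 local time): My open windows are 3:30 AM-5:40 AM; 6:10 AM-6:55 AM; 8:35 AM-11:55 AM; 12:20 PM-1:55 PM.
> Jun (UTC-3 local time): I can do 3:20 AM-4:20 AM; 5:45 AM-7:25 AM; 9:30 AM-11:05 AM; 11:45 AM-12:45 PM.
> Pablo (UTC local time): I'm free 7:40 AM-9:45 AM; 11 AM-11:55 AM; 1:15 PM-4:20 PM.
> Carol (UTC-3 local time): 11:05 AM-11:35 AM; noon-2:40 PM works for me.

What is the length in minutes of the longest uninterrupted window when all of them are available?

25

Kira in UTC: 06:25-07:05, 09:05-10:10, 11:55-16:05 (add 3h to convert from UTC-3).
Wendy in UTC: 06:30-08:40, 09:10-09:55, 11:35-14:55, 15:20-16:55 (add 3h to convert from UTC-3).
Jun in UTC: 06:20-07:20, 08:45-10:25, 12:30-14:05, 14:45-15:45 (add 3h to convert from UTC-3).
Pablo in UTC: 07:40-09:45, 11:00-11:55, 13:15-16:20.
Carol in UTC: 14:05-14:35, 15:00-17:40 (add 3h to convert from UTC-3).
Kira ∩ Wendy: 06:30-07:05, 09:10-09:55, 11:55-14:55, 15:20-16:05.
Kira ∩ Wendy ∩ Jun: 06:30-07:05, 09:10-09:55, 12:30-14:05, 14:45-14:55, 15:20-15:45.
Kira ∩ Wendy ∩ Jun ∩ Pablo: 09:10-09:45, 13:15-14:05, 14:45-14:55, 15:20-15:45.
Kira ∩ Wendy ∩ Jun ∩ Pablo ∩ Carol: 15:20-15:45.
So the common availability across everyone is 15:20-15:45.
The longest is 15:20-15:45 at 25 minutes.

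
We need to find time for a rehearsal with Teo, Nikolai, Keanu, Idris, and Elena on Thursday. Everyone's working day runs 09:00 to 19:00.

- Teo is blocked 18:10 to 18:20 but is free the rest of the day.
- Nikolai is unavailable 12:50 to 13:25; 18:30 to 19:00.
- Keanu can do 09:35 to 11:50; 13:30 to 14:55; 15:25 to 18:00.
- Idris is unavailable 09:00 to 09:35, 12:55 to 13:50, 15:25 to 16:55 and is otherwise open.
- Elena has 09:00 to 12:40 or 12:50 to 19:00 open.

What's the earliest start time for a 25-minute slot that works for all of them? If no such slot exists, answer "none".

09:35

Teo free: 09:00-18:10, 18:20-19:00 (invert busy blocks within the working day).
Nikolai free: 09:00-12:50, 13:25-18:30 (invert busy blocks within the working day).
Keanu free: 09:35-11:50, 13:30-14:55, 15:25-18:00.
Idris free: 09:35-12:55, 13:50-15:25, 16:55-19:00 (invert busy blocks within the working day).
Elena free: 09:00-12:40, 12:50-19:00.
Teo ∩ Nikolai: 09:00-12:50, 13:25-18:10, 18:20-18:30.
Teo ∩ Nikolai ∩ Keanu: 09:35-11:50, 13:30-14:55, 15:25-18:00.
Teo ∩ Nikolai ∩ Keanu ∩ Idris: 09:35-11:50, 13:50-14:55, 16:55-18:00.
Teo ∩ Nikolai ∩ Keanu ∩ Idris ∩ Elena: 09:35-11:50, 13:50-14:55, 16:55-18:00.
So the common availability across everyone is 09:35-11:50, 13:50-14:55, 16:55-18:00.
The first common window of at least 25 minutes is 09:35-11:50, so the earliest start is 09:35.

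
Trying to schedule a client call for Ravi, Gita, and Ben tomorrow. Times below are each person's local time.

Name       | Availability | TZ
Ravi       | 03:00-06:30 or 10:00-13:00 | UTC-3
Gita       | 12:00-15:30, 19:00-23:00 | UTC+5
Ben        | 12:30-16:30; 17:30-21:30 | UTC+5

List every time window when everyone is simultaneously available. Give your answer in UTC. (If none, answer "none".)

Ravi in UTC: 06:00-09:30, 13:00-16:00 (add 3h to convert from UTC-3).
Gita in UTC: 07:00-10:30, 14:00-18:00 (subtract 5h to convert from UTC+5).
Ben in UTC: 07:30-11:30, 12:30-16:30 (subtract 5h to convert from UTC+5).
Ravi ∩ Gita: 07:00-09:30, 14:00-16:00.
Ravi ∩ Gita ∩ Ben: 07:30-09:30, 14:00-16:00.

07:30-09:30, 14:00-16:00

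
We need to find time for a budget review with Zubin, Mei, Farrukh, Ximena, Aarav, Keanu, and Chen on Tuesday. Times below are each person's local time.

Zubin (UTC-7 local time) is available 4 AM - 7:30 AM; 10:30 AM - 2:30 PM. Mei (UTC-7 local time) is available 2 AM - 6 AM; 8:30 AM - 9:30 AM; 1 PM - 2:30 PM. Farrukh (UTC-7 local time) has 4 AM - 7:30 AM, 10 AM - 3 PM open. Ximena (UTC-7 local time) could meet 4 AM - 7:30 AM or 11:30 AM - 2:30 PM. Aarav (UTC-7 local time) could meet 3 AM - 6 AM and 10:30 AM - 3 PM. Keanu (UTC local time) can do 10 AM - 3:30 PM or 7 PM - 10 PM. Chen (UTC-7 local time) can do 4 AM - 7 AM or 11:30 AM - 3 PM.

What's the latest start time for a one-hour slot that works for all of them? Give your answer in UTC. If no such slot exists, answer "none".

Zubin in UTC: 11:00-14:30, 17:30-21:30 (add 7h to convert from UTC-7).
Mei in UTC: 09:00-13:00, 15:30-16:30, 20:00-21:30 (add 7h to convert from UTC-7).
Farrukh in UTC: 11:00-14:30, 17:00-22:00 (add 7h to convert from UTC-7).
Ximena in UTC: 11:00-14:30, 18:30-21:30 (add 7h to convert from UTC-7).
Aarav in UTC: 10:00-13:00, 17:30-22:00 (add 7h to convert from UTC-7).
Keanu in UTC: 10:00-15:30, 19:00-22:00.
Chen in UTC: 11:00-14:00, 18:30-22:00 (add 7h to convert from UTC-7).
Zubin ∩ Mei: 11:00-13:00, 20:00-21:30.
Zubin ∩ Mei ∩ Farrukh: 11:00-13:00, 20:00-21:30.
Zubin ∩ Mei ∩ Farrukh ∩ Ximena: 11:00-13:00, 20:00-21:30.
Zubin ∩ Mei ∩ Farrukh ∩ Ximena ∩ Aarav: 11:00-13:00, 20:00-21:30.
Zubin ∩ Mei ∩ Farrukh ∩ Ximena ∩ Aarav ∩ Keanu: 11:00-13:00, 20:00-21:30.
Zubin ∩ Mei ∩ Farrukh ∩ Ximena ∩ Aarav ∩ Keanu ∩ Chen: 11:00-13:00, 20:00-21:30.
So the common availability across everyone is 11:00-13:00, 20:00-21:30.
The last common window of at least 60 minutes is 20:00-21:30; a 60-minute meeting can start as late as 20:30 and still end by 21:30.

20:30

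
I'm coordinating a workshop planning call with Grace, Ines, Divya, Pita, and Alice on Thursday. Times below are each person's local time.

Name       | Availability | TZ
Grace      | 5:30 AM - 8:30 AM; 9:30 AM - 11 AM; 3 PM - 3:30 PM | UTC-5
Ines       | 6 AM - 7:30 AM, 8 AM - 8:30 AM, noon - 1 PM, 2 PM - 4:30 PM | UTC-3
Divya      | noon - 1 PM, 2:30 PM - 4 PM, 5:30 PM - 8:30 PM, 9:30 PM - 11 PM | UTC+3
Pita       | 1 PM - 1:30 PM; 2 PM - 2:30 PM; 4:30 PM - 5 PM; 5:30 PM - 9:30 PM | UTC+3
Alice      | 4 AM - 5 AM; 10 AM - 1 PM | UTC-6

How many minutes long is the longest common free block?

0

Grace in UTC: 10:30-13:30, 14:30-16:00, 20:00-20:30 (add 5h to convert from UTC-5).
Ines in UTC: 09:00-10:30, 11:00-11:30, 15:00-16:00, 17:00-19:30 (add 3h to convert from UTC-3).
Divya in UTC: 09:00-10:00, 11:30-13:00, 14:30-17:30, 18:30-20:00 (subtract 3h to convert from UTC+3).
Pita in UTC: 10:00-10:30, 11:00-11:30, 13:30-14:00, 14:30-18:30 (subtract 3h to convert from UTC+3).
Alice in UTC: 10:00-11:00, 16:00-19:00 (add 6h to convert from UTC-6).
Grace ∩ Ines: 11:00-11:30, 15:00-16:00.
Grace ∩ Ines ∩ Divya: 15:00-16:00.
Grace ∩ Ines ∩ Divya ∩ Pita: 15:00-16:00.
Grace ∩ Ines ∩ Divya ∩ Pita ∩ Alice: ∅.
There is no time when everyone is free.
No common window exists, so the longest block is 0 minutes.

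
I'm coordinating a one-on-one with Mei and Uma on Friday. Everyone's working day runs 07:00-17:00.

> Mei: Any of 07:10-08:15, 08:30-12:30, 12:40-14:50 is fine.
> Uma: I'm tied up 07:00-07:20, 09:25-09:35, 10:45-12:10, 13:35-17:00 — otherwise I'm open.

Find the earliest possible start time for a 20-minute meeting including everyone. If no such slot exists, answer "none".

07:20

Mei free: 07:10-08:15, 08:30-12:30, 12:40-14:50.
Uma free: 07:20-09:25, 09:35-10:45, 12:10-13:35 (invert busy blocks within the working day).
Mei ∩ Uma: 07:20-08:15, 08:30-09:25, 09:35-10:45, 12:10-12:30, 12:40-13:35.
The first common window of at least 20 minutes is 07:20-08:15, so the earliest start is 07:20.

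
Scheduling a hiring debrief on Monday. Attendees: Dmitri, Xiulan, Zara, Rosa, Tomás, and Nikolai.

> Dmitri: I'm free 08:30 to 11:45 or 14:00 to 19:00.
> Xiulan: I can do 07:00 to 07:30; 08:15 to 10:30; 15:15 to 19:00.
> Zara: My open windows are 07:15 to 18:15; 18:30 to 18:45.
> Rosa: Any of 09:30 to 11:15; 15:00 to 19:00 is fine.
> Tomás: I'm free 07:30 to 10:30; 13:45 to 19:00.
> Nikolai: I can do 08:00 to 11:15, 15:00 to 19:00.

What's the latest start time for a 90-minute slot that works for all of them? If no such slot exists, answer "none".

Dmitri ∩ Xiulan: 08:30-10:30, 15:15-19:00.
Dmitri ∩ Xiulan ∩ Zara: 08:30-10:30, 15:15-18:15, 18:30-18:45.
Dmitri ∩ Xiulan ∩ Zara ∩ Rosa: 09:30-10:30, 15:15-18:15, 18:30-18:45.
Dmitri ∩ Xiulan ∩ Zara ∩ Rosa ∩ Tomás: 09:30-10:30, 15:15-18:15, 18:30-18:45.
Dmitri ∩ Xiulan ∩ Zara ∩ Rosa ∩ Tomás ∩ Nikolai: 09:30-10:30, 15:15-18:15, 18:30-18:45.
So the common availability across everyone is 09:30-10:30, 15:15-18:15, 18:30-18:45.
The last common window of at least 90 minutes is 15:15-18:15; a 90-minute meeting can start as late as 16:45 and still end by 18:15.

16:45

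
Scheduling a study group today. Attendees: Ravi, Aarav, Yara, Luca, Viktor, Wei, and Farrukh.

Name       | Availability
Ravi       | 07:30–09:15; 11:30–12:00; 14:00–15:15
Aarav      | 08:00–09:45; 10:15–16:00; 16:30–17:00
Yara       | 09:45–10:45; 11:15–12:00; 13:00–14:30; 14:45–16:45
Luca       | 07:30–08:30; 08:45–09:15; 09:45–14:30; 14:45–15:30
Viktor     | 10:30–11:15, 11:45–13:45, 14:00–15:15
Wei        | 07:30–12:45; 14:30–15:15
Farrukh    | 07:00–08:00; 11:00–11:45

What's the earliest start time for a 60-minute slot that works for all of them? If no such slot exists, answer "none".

Ravi ∩ Aarav: 08:00-09:15, 11:30-12:00, 14:00-15:15.
Ravi ∩ Aarav ∩ Yara: 11:30-12:00, 14:00-14:30, 14:45-15:15.
Ravi ∩ Aarav ∩ Yara ∩ Luca: 11:30-12:00, 14:00-14:30, 14:45-15:15.
Ravi ∩ Aarav ∩ Yara ∩ Luca ∩ Viktor: 11:45-12:00, 14:00-14:30, 14:45-15:15.
Ravi ∩ Aarav ∩ Yara ∩ Luca ∩ Viktor ∩ Wei: 11:45-12:00, 14:45-15:15.
Ravi ∩ Aarav ∩ Yara ∩ Luca ∩ Viktor ∩ Wei ∩ Farrukh: ∅.
There is no time when everyone is free.
No common window is at least 60 minutes long.

none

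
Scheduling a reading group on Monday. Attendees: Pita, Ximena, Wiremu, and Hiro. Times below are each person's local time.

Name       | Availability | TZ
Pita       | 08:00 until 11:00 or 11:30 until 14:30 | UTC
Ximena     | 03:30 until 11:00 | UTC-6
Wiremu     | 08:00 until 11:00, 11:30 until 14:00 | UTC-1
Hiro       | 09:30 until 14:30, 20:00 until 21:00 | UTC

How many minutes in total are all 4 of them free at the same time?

240

Pita in UTC: 08:00-11:00, 11:30-14:30.
Ximena in UTC: 09:30-17:00 (add 6h to convert from UTC-6).
Wiremu in UTC: 09:00-12:00, 12:30-15:00 (add 1h to convert from UTC-1).
Hiro in UTC: 09:30-14:30, 20:00-21:00.
Pita ∩ Ximena: 09:30-11:00, 11:30-14:30.
Pita ∩ Ximena ∩ Wiremu: 09:30-11:00, 11:30-12:00, 12:30-14:30.
Pita ∩ Ximena ∩ Wiremu ∩ Hiro: 09:30-11:00, 11:30-12:00, 12:30-14:30.
So the common availability across everyone is 09:30-11:00, 11:30-12:00, 12:30-14:30.
Summing the common windows: 90 + 30 + 120 = 240 minutes.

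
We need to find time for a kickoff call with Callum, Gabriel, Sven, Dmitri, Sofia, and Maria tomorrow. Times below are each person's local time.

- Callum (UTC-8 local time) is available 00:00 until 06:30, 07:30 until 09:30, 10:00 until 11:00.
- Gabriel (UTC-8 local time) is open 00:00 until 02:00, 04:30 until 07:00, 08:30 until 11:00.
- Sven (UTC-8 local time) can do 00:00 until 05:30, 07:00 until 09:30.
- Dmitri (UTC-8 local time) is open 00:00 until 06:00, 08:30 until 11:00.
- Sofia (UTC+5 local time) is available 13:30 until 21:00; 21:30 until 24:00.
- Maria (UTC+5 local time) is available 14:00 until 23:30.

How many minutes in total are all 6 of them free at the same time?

Callum in UTC: 08:00-14:30, 15:30-17:30, 18:00-19:00 (add 8h to convert from UTC-8).
Gabriel in UTC: 08:00-10:00, 12:30-15:00, 16:30-19:00 (add 8h to convert from UTC-8).
Sven in UTC: 08:00-13:30, 15:00-17:30 (add 8h to convert from UTC-8).
Dmitri in UTC: 08:00-14:00, 16:30-19:00 (add 8h to convert from UTC-8).
Sofia in UTC: 08:30-16:00, 16:30-19:00 (subtract 5h to convert from UTC+5).
Maria in UTC: 09:00-18:30 (subtract 5h to convert from UTC+5).
Callum ∩ Gabriel: 08:00-10:00, 12:30-14:30, 16:30-17:30, 18:00-19:00.
Callum ∩ Gabriel ∩ Sven: 08:00-10:00, 12:30-13:30, 16:30-17:30.
Callum ∩ Gabriel ∩ Sven ∩ Dmitri: 08:00-10:00, 12:30-13:30, 16:30-17:30.
Callum ∩ Gabriel ∩ Sven ∩ Dmitri ∩ Sofia: 08:30-10:00, 12:30-13:30, 16:30-17:30.
Callum ∩ Gabriel ∩ Sven ∩ Dmitri ∩ Sofia ∩ Maria: 09:00-10:00, 12:30-13:30, 16:30-17:30.
So the common availability across everyone is 09:00-10:00, 12:30-13:30, 16:30-17:30.
Summing the common windows: 60 + 60 + 60 = 180 minutes.

180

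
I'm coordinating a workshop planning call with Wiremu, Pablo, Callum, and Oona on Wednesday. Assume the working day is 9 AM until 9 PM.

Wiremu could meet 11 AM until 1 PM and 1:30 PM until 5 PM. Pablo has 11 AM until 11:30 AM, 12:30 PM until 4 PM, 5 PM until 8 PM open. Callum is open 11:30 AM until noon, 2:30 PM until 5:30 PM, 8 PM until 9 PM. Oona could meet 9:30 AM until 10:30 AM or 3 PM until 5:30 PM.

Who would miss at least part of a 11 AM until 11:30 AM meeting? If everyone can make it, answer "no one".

Wiremu: free for 11:00-11:30. Pablo: free for 11:00-11:30. Callum: not fully free for 11:00-11:30. Oona: not fully free for 11:00-11:30.

Callum, Oona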